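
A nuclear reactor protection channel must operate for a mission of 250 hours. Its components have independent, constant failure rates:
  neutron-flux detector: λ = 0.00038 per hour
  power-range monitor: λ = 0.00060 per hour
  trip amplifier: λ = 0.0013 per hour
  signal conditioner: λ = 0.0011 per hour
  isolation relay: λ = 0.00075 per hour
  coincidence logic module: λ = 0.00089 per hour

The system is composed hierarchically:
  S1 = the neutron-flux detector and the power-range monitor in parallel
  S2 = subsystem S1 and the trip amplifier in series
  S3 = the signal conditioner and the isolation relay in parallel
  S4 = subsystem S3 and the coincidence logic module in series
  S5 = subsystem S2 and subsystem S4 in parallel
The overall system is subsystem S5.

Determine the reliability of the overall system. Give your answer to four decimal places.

0.9334

R(neutron-flux detector) = exp(−0.00038 × 250) = 0.909373
R(power-range monitor) = exp(−0.00060 × 250) = 0.860708
R(trip amplifier) = exp(−0.0013 × 250) = 0.722527
R(signal conditioner) = exp(−0.0011 × 250) = 0.759572
R(isolation relay) = exp(−0.00075 × 250) = 0.829029
R(coincidence logic module) = exp(−0.00089 × 250) = 0.800515
Parallel (neutron-flux detector and power-range monitor): 1 − (1 − 0.909373)(1 − 0.860708) = 0.987376
Series ([0.987376] and trip amplifier): 0.987376 × 0.722527 = 0.713406
Parallel (signal conditioner and isolation relay): 1 − (1 − 0.759572)(1 − 0.829029) = 0.958894
Series ([0.958894] and coincidence logic module): 0.958894 × 0.800515 = 0.767609
Parallel ([0.713406] and [0.767609]): 1 − (1 − 0.713406)(1 − 0.767609) = 0.9334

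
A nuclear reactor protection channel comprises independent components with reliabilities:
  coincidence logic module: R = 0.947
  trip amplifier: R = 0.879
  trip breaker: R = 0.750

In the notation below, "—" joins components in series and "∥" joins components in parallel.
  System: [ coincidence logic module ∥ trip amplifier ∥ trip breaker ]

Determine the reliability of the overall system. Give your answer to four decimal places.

0.9984

Parallel (coincidence logic module, trip amplifier, and trip breaker): 1 − (1 − 0.947000)(1 − 0.879000)(1 − 0.750000) = 0.9984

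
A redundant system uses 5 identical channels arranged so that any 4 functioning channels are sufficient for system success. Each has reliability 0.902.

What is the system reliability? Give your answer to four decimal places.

0.9214

R = Σ_{i=4}^{5} C(5,i) p^i (1−p)^{5−i} with p = 0.902
C(5,4)·0.902^4·0.098^1 = 0.324356
C(5,5)·0.902^5·0.098^0 = 0.597080
Sum = 0.9214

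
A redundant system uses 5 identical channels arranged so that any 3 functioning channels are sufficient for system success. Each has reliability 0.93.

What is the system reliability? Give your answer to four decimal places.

0.9969

R = Σ_{i=3}^{5} C(5,i) p^i (1−p)^{5−i} with p = 0.93
C(5,3)·0.93^3·0.07^2 = 0.039413
C(5,4)·0.93^4·0.07^1 = 0.261818
C(5,5)·0.93^5·0.07^0 = 0.695688
Sum = 0.9969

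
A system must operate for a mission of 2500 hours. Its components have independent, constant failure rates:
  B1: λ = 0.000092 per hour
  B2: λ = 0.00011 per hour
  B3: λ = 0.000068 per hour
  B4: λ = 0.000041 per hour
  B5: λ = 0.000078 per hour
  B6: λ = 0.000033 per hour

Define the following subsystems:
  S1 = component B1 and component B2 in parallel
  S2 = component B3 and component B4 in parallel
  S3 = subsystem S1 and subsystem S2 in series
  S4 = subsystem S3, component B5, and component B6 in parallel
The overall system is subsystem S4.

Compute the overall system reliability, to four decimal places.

R(B1) = exp(−0.000092 × 2500) = 0.794534
R(B2) = exp(−0.00011 × 2500) = 0.759572
R(B3) = exp(−0.000068 × 2500) = 0.843665
R(B4) = exp(−0.000041 × 2500) = 0.902578
R(B5) = exp(−0.000078 × 2500) = 0.822835
R(B6) = exp(−0.000033 × 2500) = 0.920811
Parallel (B1 and B2): 1 − (1 − 0.794534)(1 − 0.759572) = 0.950600
Parallel (B3 and B4): 1 − (1 − 0.843665)(1 − 0.902578) = 0.984770
Series ([0.950600] and [0.984770]): 0.950600 × 0.984770 = 0.936122
Parallel ([0.936122], B5, and B6): 1 − (1 − 0.936122)(1 − 0.822835)(1 − 0.920811) = 0.9991

0.9991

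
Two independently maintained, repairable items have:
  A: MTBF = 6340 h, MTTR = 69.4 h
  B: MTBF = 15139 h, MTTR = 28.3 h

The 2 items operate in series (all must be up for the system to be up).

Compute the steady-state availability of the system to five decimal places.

A(A) = MTBF/(MTBF+MTTR) = 6340/(6340+69.4) = 0.989172
A(B) = MTBF/(MTBF+MTTR) = 15139/(15139+28.3) = 0.998134
Series availability: 0.989172 × 0.998134 = 0.98733

0.98733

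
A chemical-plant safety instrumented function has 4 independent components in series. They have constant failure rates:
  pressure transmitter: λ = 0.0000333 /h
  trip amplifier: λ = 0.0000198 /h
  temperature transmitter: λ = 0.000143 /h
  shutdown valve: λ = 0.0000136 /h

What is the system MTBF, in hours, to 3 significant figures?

Series of exponential components: λ_sys = Σ λ_i
λ_sys = 0.0000333 + 0.0000198 + 0.000143 + 0.0000136 = 2.0970e-04 /h
MTBF = 1 / λ_sys = 4770 h

4770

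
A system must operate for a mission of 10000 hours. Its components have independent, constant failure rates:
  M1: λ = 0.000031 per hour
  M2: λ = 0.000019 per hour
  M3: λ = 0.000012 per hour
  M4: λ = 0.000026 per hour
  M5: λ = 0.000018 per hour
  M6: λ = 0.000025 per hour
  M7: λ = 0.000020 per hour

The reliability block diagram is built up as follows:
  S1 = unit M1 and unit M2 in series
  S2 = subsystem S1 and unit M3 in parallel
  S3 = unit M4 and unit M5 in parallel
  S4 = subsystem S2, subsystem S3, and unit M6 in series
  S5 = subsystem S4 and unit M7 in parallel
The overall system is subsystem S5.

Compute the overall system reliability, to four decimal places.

R(M1) = exp(−0.000031 × 10000) = 0.733447
R(M2) = exp(−0.000019 × 10000) = 0.826959
R(M3) = exp(−0.000012 × 10000) = 0.886920
R(M4) = exp(−0.000026 × 10000) = 0.771052
R(M5) = exp(−0.000018 × 10000) = 0.835270
R(M6) = exp(−0.000025 × 10000) = 0.778801
R(M7) = exp(−0.000020 × 10000) = 0.818731
Series (M1 and M2): 0.733447 × 0.826959 = 0.606531
Parallel ([0.606531] and M3): 1 − (1 − 0.606531)(1 − 0.886920) = 0.955507
Parallel (M4 and M5): 1 − (1 − 0.771052)(1 − 0.835270) = 0.962285
Series ([0.955507], [0.962285], and M6): 0.955507 × 0.962285 × 0.778801 = 0.716084
Parallel ([0.716084] and M7): 1 − (1 − 0.716084)(1 − 0.818731) = 0.9485

0.9485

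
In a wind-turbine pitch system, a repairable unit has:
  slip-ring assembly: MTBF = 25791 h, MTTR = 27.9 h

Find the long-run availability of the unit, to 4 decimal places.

0.9989

A(slip-ring assembly) = MTBF/(MTBF+MTTR) = 25791/(25791+27.9) = 0.9989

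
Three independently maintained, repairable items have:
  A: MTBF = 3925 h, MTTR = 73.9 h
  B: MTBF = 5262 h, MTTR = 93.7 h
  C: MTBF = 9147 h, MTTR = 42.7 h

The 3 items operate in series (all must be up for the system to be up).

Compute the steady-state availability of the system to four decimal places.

0.9599

A(A) = MTBF/(MTBF+MTTR) = 3925/(3925+73.9) = 0.981520
A(B) = MTBF/(MTBF+MTTR) = 5262/(5262+93.7) = 0.982505
A(C) = MTBF/(MTBF+MTTR) = 9147/(9147+42.7) = 0.995353
Series availability: 0.981520 × 0.982505 × 0.995353 = 0.9599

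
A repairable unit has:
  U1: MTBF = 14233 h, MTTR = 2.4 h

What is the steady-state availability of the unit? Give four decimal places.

A(U1) = MTBF/(MTBF+MTTR) = 14233/(14233+2.4) = 0.9998

0.9998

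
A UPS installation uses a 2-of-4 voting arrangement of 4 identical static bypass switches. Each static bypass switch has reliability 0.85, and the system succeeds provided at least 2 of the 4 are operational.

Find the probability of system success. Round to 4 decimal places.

0.9880

R = Σ_{i=2}^{4} C(4,i) p^i (1−p)^{4−i} with p = 0.85
C(4,2)·0.85^2·0.15^2 = 0.097538
C(4,3)·0.85^3·0.15^1 = 0.368475
C(4,4)·0.85^4·0.15^0 = 0.522006
Sum = 0.9880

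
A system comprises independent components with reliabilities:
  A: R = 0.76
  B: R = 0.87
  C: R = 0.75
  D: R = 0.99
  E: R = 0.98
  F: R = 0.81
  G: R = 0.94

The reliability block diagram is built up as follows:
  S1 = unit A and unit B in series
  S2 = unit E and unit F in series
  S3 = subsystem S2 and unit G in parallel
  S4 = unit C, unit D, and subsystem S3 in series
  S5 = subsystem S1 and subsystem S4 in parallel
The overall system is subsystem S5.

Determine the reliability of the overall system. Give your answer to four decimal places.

Series (A and B): 0.760000 × 0.870000 = 0.661200
Series (E and F): 0.980000 × 0.810000 = 0.793800
Parallel ([0.793800] and G): 1 − (1 − 0.793800)(1 − 0.940000) = 0.987628
Series (C, D, and [0.987628]): 0.750000 × 0.990000 × 0.987628 = 0.733314
Parallel ([0.661200] and [0.733314]): 1 − (1 − 0.661200)(1 − 0.733314) = 0.9096

0.9096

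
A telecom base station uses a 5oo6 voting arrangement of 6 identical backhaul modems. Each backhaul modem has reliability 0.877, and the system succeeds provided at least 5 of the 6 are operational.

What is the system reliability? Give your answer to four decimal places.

R = Σ_{i=5}^{6} C(6,i) p^i (1−p)^{6−i} with p = 0.877
C(6,5)·0.877^5·0.123^1 = 0.382873
C(6,6)·0.877^6·0.123^0 = 0.454986
Sum = 0.8379

0.8379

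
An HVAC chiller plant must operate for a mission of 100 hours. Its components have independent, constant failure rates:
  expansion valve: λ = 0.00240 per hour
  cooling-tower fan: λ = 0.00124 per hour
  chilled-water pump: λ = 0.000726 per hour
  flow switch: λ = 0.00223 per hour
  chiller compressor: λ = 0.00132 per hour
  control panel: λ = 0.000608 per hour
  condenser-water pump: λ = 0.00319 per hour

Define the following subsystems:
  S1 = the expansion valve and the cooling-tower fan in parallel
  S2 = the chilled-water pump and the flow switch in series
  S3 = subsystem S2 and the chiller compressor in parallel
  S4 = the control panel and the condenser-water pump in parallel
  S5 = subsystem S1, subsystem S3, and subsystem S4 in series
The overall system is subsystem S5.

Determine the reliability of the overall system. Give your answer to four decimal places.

0.9290

R(expansion valve) = exp(−0.00240 × 100) = 0.786628
R(cooling-tower fan) = exp(−0.00124 × 100) = 0.883380
R(chilled-water pump) = exp(−0.000726 × 100) = 0.929973
R(flow switch) = exp(−0.00223 × 100) = 0.800115
R(chiller compressor) = exp(−0.00132 × 100) = 0.876341
R(control panel) = exp(−0.000608 × 100) = 0.941011
R(condenser-water pump) = exp(−0.00319 × 100) = 0.726876
Parallel (expansion valve and cooling-tower fan): 1 − (1 − 0.786628)(1 − 0.883380) = 0.975117
Series (chilled-water pump and flow switch): 0.929973 × 0.800115 = 0.744085
Parallel ([0.744085] and chiller compressor): 1 − (1 − 0.744085)(1 − 0.876341) = 0.968354
Parallel (control panel and condenser-water pump): 1 − (1 − 0.941011)(1 − 0.726876) = 0.983889
Series ([0.975117], [0.968354], and [0.983889]): 0.975117 × 0.968354 × 0.983889 = 0.9290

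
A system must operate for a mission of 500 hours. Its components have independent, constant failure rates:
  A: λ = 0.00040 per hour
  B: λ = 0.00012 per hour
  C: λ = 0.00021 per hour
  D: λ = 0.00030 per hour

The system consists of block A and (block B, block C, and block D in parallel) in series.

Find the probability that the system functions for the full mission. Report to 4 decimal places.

R(A) = exp(−0.00040 × 500) = 0.818731
R(B) = exp(−0.00012 × 500) = 0.941765
R(C) = exp(−0.00021 × 500) = 0.900325
R(D) = exp(−0.00030 × 500) = 0.860708
Parallel (B, C, and D): 1 − (1 − 0.941765)(1 − 0.900325)(1 − 0.860708) = 0.999191
Series (A and [0.999191]): 0.818731 × 0.999191 = 0.8181

0.8181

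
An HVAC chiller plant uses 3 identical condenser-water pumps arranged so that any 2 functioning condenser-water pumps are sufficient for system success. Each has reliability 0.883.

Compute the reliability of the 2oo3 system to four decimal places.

R = Σ_{i=2}^{3} C(3,i) p^i (1−p)^{3−i} with p = 0.883
C(3,2)·0.883^2·0.117^1 = 0.273671
C(3,3)·0.883^3·0.117^0 = 0.688465
Sum = 0.9621

0.9621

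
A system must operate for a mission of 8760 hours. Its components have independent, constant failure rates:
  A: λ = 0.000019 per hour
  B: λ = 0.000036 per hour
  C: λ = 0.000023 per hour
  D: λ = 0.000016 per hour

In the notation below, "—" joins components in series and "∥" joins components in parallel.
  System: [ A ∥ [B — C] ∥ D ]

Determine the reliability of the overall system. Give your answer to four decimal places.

R(A) = exp(−0.000019 × 8760) = 0.846674
R(B) = exp(−0.000036 × 8760) = 0.729526
R(C) = exp(−0.000023 × 8760) = 0.817520
R(D) = exp(−0.000016 × 8760) = 0.869219
Series (B and C): 0.729526 × 0.817520 = 0.596402
Parallel (A, [0.596402], and D): 1 − (1 − 0.846674)(1 − 0.596402)(1 − 0.869219) = 0.9919

0.9919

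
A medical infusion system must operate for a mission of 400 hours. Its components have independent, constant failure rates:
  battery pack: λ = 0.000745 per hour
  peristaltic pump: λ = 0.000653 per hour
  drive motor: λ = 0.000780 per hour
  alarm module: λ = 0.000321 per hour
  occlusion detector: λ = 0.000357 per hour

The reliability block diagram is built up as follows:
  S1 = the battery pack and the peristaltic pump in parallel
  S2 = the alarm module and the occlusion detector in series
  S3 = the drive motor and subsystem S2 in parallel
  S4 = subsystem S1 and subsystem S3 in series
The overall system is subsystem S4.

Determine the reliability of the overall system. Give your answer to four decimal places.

0.8809

R(battery pack) = exp(−0.000745 × 400) = 0.742301
R(peristaltic pump) = exp(−0.000653 × 400) = 0.770127
R(drive motor) = exp(−0.000780 × 400) = 0.731982
R(alarm module) = exp(−0.000321 × 400) = 0.879502
R(occlusion detector) = exp(−0.000357 × 400) = 0.866927
Parallel (battery pack and peristaltic pump): 1 − (1 − 0.742301)(1 − 0.770127) = 0.940762
Series (alarm module and occlusion detector): 0.879502 × 0.866927 = 0.762464
Parallel (drive motor and [0.762464]): 1 − (1 − 0.731982)(1 − 0.762464) = 0.936336
Series ([0.940762] and [0.936336]): 0.940762 × 0.936336 = 0.8809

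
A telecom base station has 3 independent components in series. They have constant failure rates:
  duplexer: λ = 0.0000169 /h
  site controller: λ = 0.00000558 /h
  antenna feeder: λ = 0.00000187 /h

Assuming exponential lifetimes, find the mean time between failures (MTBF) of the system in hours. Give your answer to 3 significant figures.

Series of exponential components: λ_sys = Σ λ_i
λ_sys = 0.0000169 + 0.00000558 + 0.00000187 = 2.4350e-05 /h
MTBF = 1 / λ_sys = 41100 h

41100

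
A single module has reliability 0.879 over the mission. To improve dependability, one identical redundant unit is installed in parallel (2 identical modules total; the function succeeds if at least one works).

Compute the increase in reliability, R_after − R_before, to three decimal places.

0.106

R_before = 0.879
R_after = 1 − (1 − 0.879)^2 = 0.985
ΔR = 0.985 − 0.879 = 0.106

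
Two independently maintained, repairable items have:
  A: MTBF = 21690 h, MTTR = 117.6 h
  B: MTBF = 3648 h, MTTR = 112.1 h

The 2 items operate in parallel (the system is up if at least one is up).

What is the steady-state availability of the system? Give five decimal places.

0.99984

A(A) = MTBF/(MTBF+MTTR) = 21690/(21690+117.6) = 0.994607
A(B) = MTBF/(MTBF+MTTR) = 3648/(3648+112.1) = 0.970187
Parallel availability: 1 − (1 − 0.994607)(1 − 0.970187) = 0.99984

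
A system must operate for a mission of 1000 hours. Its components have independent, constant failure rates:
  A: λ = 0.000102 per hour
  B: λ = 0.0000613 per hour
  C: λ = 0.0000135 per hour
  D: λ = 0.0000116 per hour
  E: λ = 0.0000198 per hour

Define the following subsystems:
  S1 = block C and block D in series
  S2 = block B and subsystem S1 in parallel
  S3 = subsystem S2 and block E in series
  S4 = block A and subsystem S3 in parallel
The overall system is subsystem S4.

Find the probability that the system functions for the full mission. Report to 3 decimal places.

0.998

R(A) = exp(−0.000102 × 1000) = 0.90303
R(B) = exp(−0.0000613 × 1000) = 0.94054
R(C) = exp(−0.0000135 × 1000) = 0.98659
R(D) = exp(−0.0000116 × 1000) = 0.98847
R(E) = exp(−0.0000198 × 1000) = 0.98039
Series (C and D): 0.98659 × 0.98847 = 0.97521
Parallel (B and [0.97521]): 1 − (1 − 0.94054)(1 − 0.97521) = 0.99853
Series ([0.99853] and E): 0.99853 × 0.98039 = 0.97895
Parallel (A and [0.97895]): 1 − (1 − 0.90303)(1 − 0.97895) = 0.998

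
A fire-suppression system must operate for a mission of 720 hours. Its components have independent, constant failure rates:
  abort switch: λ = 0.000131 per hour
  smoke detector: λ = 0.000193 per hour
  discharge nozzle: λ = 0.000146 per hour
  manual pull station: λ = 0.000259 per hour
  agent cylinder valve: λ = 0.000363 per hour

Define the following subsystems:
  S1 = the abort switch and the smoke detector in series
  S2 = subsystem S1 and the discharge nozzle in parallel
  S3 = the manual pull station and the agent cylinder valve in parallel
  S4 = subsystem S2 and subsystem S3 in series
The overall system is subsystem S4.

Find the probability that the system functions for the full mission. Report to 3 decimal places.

R(abort switch) = exp(−0.000131 × 720) = 0.90999
R(smoke detector) = exp(−0.000193 × 720) = 0.87026
R(discharge nozzle) = exp(−0.000146 × 720) = 0.90022
R(manual pull station) = exp(−0.000259 × 720) = 0.82988
R(agent cylinder valve) = exp(−0.000363 × 720) = 0.77000
Series (abort switch and smoke detector): 0.90999 × 0.87026 = 0.79193
Parallel ([0.79193] and discharge nozzle): 1 − (1 − 0.79193)(1 − 0.90022) = 0.97924
Parallel (manual pull station and agent cylinder valve): 1 − (1 − 0.82988)(1 − 0.77000) = 0.96087
Series ([0.97924] and [0.96087]): 0.97924 × 0.96087 = 0.941

0.941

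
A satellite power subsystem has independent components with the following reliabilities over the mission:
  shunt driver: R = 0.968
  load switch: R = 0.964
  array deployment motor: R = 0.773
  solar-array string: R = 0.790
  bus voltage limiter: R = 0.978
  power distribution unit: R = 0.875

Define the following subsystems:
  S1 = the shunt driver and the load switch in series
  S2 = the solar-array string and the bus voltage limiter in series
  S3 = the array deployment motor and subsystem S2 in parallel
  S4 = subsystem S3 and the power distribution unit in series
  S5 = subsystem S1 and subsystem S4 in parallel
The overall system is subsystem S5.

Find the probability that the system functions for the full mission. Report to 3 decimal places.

Series (shunt driver and load switch): 0.96800 × 0.96400 = 0.93315
Series (solar-array string and bus voltage limiter): 0.79000 × 0.97800 = 0.77262
Parallel (array deployment motor and [0.77262]): 1 − (1 − 0.77300)(1 − 0.77262) = 0.94838
Series ([0.94838] and power distribution unit): 0.94838 × 0.87500 = 0.82983
Parallel ([0.93315] and [0.82983]): 1 − (1 − 0.93315)(1 − 0.82983) = 0.989

0.989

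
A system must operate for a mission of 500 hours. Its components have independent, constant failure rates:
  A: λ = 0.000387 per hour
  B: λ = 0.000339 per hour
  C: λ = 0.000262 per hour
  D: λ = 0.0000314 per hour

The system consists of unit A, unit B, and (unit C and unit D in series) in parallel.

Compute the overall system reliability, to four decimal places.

0.9963

R(A) = exp(−0.000387 × 500) = 0.824070
R(B) = exp(−0.000339 × 500) = 0.844087
R(C) = exp(−0.000262 × 500) = 0.877218
R(D) = exp(−0.0000314 × 500) = 0.984423
Series (C and D): 0.877218 × 0.984423 = 0.863554
Parallel (A, B, and [0.863554]): 1 − (1 − 0.824070)(1 − 0.844087)(1 − 0.863554) = 0.9963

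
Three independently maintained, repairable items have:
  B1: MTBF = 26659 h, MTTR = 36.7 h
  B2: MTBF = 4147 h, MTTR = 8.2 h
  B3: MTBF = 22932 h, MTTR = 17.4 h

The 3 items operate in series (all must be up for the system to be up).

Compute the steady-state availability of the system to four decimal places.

0.9959

A(B1) = MTBF/(MTBF+MTTR) = 26659/(26659+36.7) = 0.998625
A(B2) = MTBF/(MTBF+MTTR) = 4147/(4147+8.2) = 0.998027
A(B3) = MTBF/(MTBF+MTTR) = 22932/(22932+17.4) = 0.999242
Series availability: 0.998625 × 0.998027 × 0.999242 = 0.9959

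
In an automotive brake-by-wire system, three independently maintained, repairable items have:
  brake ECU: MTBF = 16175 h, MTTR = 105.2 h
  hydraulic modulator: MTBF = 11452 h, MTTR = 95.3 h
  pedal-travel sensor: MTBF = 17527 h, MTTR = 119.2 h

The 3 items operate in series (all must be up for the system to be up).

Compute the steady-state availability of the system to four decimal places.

0.9787

A(brake ECU) = MTBF/(MTBF+MTTR) = 16175/(16175+105.2) = 0.993538
A(hydraulic modulator) = MTBF/(MTBF+MTTR) = 11452/(11452+95.3) = 0.991747
A(pedal-travel sensor) = MTBF/(MTBF+MTTR) = 17527/(17527+119.2) = 0.993245
Series availability: 0.993538 × 0.991747 × 0.993245 = 0.9787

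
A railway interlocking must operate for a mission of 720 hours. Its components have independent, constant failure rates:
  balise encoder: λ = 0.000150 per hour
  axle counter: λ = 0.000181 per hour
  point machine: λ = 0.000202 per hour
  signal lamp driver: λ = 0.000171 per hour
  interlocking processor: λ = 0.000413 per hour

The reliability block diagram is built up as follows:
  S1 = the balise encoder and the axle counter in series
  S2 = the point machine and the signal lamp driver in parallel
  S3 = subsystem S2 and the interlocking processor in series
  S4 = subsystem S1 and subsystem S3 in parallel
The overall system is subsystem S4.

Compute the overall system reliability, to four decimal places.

R(balise encoder) = exp(−0.000150 × 720) = 0.897628
R(axle counter) = exp(−0.000181 × 720) = 0.877814
R(point machine) = exp(−0.000202 × 720) = 0.864642
R(signal lamp driver) = exp(−0.000171 × 720) = 0.884158
R(interlocking processor) = exp(−0.000413 × 720) = 0.742777
Series (balise encoder and axle counter): 0.897628 × 0.877814 = 0.787950
Parallel (point machine and signal lamp driver): 1 − (1 − 0.864642)(1 − 0.884158) = 0.984320
Series ([0.984320] and interlocking processor): 0.984320 × 0.742777 = 0.731130
Parallel ([0.787950] and [0.731130]): 1 − (1 − 0.787950)(1 − 0.731130) = 0.9430

0.9430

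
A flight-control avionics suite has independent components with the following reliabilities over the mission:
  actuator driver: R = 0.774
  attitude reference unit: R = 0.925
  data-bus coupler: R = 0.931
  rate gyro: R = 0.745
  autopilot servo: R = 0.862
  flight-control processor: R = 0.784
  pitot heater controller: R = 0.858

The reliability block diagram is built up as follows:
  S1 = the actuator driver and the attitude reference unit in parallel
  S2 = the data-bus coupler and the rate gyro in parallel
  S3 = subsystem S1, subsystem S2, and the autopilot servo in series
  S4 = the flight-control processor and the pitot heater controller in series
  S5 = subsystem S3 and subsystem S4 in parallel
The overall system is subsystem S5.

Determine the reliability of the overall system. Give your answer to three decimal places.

Parallel (actuator driver and attitude reference unit): 1 − (1 − 0.77400)(1 − 0.92500) = 0.98305
Parallel (data-bus coupler and rate gyro): 1 − (1 − 0.93100)(1 − 0.74500) = 0.98241
Series ([0.98305], [0.98241], and autopilot servo): 0.98305 × 0.98241 × 0.86200 = 0.83248
Series (flight-control processor and pitot heater controller): 0.78400 × 0.85800 = 0.67267
Parallel ([0.83248] and [0.67267]): 1 − (1 − 0.83248)(1 − 0.67267) = 0.945

0.945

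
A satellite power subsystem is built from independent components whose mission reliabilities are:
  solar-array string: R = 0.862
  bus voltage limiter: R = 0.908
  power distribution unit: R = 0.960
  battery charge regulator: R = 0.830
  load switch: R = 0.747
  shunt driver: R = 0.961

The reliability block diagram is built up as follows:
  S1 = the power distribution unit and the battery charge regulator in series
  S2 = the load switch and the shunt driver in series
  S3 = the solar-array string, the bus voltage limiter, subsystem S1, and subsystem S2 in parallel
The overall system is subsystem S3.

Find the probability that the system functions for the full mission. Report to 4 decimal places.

Series (power distribution unit and battery charge regulator): 0.960000 × 0.830000 = 0.796800
Series (load switch and shunt driver): 0.747000 × 0.961000 = 0.717867
Parallel (solar-array string, bus voltage limiter, [0.796800], and [0.717867]): 1 − (1 − 0.862000)(1 − 0.908000)(1 − 0.796800)(1 − 0.717867) = 0.9993

0.9993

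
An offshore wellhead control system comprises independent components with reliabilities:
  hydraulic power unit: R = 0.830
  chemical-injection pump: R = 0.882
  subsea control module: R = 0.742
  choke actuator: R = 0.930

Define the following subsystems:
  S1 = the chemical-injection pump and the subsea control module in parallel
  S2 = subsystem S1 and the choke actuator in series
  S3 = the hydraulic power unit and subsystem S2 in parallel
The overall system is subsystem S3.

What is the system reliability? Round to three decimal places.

0.983

Parallel (chemical-injection pump and subsea control module): 1 − (1 − 0.88200)(1 − 0.74200) = 0.96956
Series ([0.96956] and choke actuator): 0.96956 × 0.93000 = 0.90169
Parallel (hydraulic power unit and [0.90169]): 1 − (1 − 0.83000)(1 − 0.90169) = 0.983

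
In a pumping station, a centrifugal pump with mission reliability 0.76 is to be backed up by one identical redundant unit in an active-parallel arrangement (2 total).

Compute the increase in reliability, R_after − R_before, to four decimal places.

0.1824

R_before = 0.76
R_after = 1 − (1 − 0.76)^2 = 0.9424
ΔR = 0.9424 − 0.76 = 0.1824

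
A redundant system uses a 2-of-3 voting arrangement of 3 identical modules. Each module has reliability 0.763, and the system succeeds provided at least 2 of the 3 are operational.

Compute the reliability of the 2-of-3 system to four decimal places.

R = Σ_{i=2}^{3} C(3,i) p^i (1−p)^{3−i} with p = 0.763
C(3,2)·0.763^2·0.237^1 = 0.413922
C(3,3)·0.763^3·0.237^0 = 0.444195
Sum = 0.8581

0.8581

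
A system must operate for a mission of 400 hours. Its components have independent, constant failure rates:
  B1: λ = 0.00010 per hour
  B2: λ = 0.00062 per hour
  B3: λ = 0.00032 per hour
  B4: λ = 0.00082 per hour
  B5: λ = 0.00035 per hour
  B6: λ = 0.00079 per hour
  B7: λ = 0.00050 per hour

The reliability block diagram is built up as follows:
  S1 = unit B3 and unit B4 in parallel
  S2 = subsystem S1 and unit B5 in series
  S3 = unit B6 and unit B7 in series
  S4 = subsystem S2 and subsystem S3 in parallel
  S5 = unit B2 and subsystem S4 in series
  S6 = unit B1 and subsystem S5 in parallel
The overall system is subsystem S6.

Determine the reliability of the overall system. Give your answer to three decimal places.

0.989

R(B1) = exp(−0.00010 × 400) = 0.96079
R(B2) = exp(−0.00062 × 400) = 0.78036
R(B3) = exp(−0.00032 × 400) = 0.87985
R(B4) = exp(−0.00082 × 400) = 0.72036
R(B5) = exp(−0.00035 × 400) = 0.86936
R(B6) = exp(−0.00079 × 400) = 0.72906
R(B7) = exp(−0.00050 × 400) = 0.81873
Parallel (B3 and B4): 1 − (1 − 0.87985)(1 − 0.72036) = 0.96640
Series ([0.96640] and B5): 0.96640 × 0.86936 = 0.84015
Series (B6 and B7): 0.72906 × 0.81873 = 0.59690
Parallel ([0.84015] and [0.59690]): 1 − (1 − 0.84015)(1 − 0.59690) = 0.93556
Series (B2 and [0.93556]): 0.78036 × 0.93556 = 0.73007
Parallel (B1 and [0.73007]): 1 − (1 − 0.96079)(1 − 0.73007) = 0.989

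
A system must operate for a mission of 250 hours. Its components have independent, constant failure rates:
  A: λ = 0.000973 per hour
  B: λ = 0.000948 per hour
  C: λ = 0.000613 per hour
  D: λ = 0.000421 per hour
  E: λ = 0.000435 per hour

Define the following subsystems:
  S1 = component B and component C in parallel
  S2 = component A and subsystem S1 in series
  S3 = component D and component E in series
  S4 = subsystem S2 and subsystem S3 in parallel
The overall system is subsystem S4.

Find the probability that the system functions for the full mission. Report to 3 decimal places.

R(A) = exp(−0.000973 × 250) = 0.78408
R(B) = exp(−0.000948 × 250) = 0.78899
R(C) = exp(−0.000613 × 250) = 0.85792
R(D) = exp(−0.000421 × 250) = 0.90010
R(E) = exp(−0.000435 × 250) = 0.89695
Parallel (B and C): 1 − (1 − 0.78899)(1 − 0.85792) = 0.97002
Series (A and [0.97002]): 0.78408 × 0.97002 = 0.76057
Series (D and E): 0.90010 × 0.89695 = 0.80734
Parallel ([0.76057] and [0.80734]): 1 − (1 − 0.76057)(1 − 0.80734) = 0.954

0.954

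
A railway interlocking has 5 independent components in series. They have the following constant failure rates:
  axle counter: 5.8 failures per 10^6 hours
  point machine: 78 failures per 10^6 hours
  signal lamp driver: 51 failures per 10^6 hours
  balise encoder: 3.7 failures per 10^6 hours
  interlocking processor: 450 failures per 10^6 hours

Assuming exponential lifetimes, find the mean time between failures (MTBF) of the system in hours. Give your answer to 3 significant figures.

1700

Series of exponential components: λ_sys = Σ λ_i
λ_sys = 0.0000058 + 0.000078 + 0.000051 + 0.0000037 + 0.00045 = 5.8850e-04 /h
MTBF = 1 / λ_sys = 1700 h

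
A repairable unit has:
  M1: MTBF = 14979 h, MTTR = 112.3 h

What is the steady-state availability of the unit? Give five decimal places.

0.99256

A(M1) = MTBF/(MTBF+MTTR) = 14979/(14979+112.3) = 0.99256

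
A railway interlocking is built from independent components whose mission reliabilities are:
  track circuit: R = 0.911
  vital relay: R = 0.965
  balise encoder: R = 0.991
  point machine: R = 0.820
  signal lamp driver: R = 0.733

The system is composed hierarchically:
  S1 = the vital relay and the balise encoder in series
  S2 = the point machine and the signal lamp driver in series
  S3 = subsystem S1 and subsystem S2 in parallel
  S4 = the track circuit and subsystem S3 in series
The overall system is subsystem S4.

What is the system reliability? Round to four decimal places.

Series (vital relay and balise encoder): 0.965000 × 0.991000 = 0.956315
Series (point machine and signal lamp driver): 0.820000 × 0.733000 = 0.601060
Parallel ([0.956315] and [0.601060]): 1 − (1 − 0.956315)(1 − 0.601060) = 0.982572
Series (track circuit and [0.982572]): 0.911000 × 0.982572 = 0.8951

0.8951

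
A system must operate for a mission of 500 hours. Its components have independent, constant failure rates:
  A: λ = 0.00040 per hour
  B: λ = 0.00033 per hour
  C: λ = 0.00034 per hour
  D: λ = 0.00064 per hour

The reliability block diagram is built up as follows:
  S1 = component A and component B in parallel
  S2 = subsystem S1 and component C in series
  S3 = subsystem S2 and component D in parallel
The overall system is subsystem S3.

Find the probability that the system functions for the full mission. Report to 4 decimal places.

R(A) = exp(−0.00040 × 500) = 0.818731
R(B) = exp(−0.00033 × 500) = 0.847894
R(C) = exp(−0.00034 × 500) = 0.843665
R(D) = exp(−0.00064 × 500) = 0.726149
Parallel (A and B): 1 − (1 − 0.818731)(1 − 0.847894) = 0.972428
Series ([0.972428] and C): 0.972428 × 0.843665 = 0.820403
Parallel ([0.820403] and D): 1 − (1 − 0.820403)(1 − 0.726149) = 0.9508

0.9508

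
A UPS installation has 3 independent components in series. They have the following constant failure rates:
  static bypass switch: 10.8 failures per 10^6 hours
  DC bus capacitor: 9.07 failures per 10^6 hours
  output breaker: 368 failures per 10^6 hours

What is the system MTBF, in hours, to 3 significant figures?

Series of exponential components: λ_sys = Σ λ_i
λ_sys = 0.0000108 + 0.00000907 + 0.000368 = 3.8787e-04 /h
MTBF = 1 / λ_sys = 2580 h

2580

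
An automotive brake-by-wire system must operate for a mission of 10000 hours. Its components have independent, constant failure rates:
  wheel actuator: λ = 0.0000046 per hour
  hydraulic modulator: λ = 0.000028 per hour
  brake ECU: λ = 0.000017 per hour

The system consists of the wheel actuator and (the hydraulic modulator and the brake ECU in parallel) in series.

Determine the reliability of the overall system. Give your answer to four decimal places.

0.9186

R(wheel actuator) = exp(−0.0000046 × 10000) = 0.955042
R(hydraulic modulator) = exp(−0.000028 × 10000) = 0.755784
R(brake ECU) = exp(−0.000017 × 10000) = 0.843665
Parallel (hydraulic modulator and brake ECU): 1 − (1 − 0.755784)(1 − 0.843665) = 0.961820
Series (wheel actuator and [0.961820]): 0.955042 × 0.961820 = 0.9186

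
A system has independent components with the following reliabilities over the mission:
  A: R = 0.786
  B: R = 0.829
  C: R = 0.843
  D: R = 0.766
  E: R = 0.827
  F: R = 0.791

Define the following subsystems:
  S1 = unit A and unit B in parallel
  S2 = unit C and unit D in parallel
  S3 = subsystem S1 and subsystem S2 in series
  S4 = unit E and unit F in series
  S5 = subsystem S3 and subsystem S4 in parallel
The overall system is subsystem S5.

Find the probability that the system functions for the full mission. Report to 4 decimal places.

0.9751

Parallel (A and B): 1 − (1 − 0.786000)(1 − 0.829000) = 0.963406
Parallel (C and D): 1 − (1 − 0.843000)(1 − 0.766000) = 0.963262
Series ([0.963406] and [0.963262]): 0.963406 × 0.963262 = 0.928012
Series (E and F): 0.827000 × 0.791000 = 0.654157
Parallel ([0.928012] and [0.654157]): 1 − (1 − 0.928012)(1 − 0.654157) = 0.9751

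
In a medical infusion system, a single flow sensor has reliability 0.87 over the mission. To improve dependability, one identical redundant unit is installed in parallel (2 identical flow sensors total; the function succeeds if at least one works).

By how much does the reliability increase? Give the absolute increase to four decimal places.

R_before = 0.87
R_after = 1 − (1 − 0.87)^2 = 0.9831
ΔR = 0.9831 − 0.87 = 0.1131

0.1131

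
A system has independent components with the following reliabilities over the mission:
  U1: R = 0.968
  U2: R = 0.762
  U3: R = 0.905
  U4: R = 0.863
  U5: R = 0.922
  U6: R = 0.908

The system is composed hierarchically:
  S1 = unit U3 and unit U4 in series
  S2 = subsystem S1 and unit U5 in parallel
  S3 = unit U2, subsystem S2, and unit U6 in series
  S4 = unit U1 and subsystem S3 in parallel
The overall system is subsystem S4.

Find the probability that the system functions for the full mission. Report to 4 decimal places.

0.9898

Series (U3 and U4): 0.905000 × 0.863000 = 0.781015
Parallel ([0.781015] and U5): 1 − (1 − 0.781015)(1 − 0.922000) = 0.982919
Series (U2, [0.982919], and U6): 0.762000 × 0.982919 × 0.908000 = 0.680078
Parallel (U1 and [0.680078]): 1 − (1 − 0.968000)(1 − 0.680078) = 0.9898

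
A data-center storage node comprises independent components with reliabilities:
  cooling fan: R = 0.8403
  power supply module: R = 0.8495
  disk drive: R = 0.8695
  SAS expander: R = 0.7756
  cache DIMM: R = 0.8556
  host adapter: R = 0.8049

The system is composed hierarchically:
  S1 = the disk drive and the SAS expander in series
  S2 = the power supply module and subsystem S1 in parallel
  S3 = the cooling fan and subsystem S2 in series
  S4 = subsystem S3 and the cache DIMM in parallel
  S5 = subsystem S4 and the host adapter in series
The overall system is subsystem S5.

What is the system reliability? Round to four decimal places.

0.7816

Series (disk drive and SAS expander): 0.869500 × 0.775600 = 0.674384
Parallel (power supply module and [0.674384]): 1 − (1 − 0.849500)(1 − 0.674384) = 0.950995
Series (cooling fan and [0.950995]): 0.840300 × 0.950995 = 0.799121
Parallel ([0.799121] and cache DIMM): 1 − (1 − 0.799121)(1 − 0.855600) = 0.970993
Series ([0.970993] and host adapter): 0.970993 × 0.804900 = 0.7816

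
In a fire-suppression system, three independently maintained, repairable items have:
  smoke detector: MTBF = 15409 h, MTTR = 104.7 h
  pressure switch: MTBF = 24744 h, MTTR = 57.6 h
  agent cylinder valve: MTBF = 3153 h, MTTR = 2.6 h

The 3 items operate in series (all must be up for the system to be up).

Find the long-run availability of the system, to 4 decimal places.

A(smoke detector) = MTBF/(MTBF+MTTR) = 15409/(15409+104.7) = 0.993251
A(pressure switch) = MTBF/(MTBF+MTTR) = 24744/(24744+57.6) = 0.997678
A(agent cylinder valve) = MTBF/(MTBF+MTTR) = 3153/(3153+2.6) = 0.999176
Series availability: 0.993251 × 0.997678 × 0.999176 = 0.9901

0.9901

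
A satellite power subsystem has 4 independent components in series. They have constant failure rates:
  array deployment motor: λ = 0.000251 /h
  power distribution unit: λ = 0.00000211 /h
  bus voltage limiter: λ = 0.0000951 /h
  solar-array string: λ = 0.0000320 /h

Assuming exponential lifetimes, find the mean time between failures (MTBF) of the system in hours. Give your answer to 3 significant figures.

2630

Series of exponential components: λ_sys = Σ λ_i
λ_sys = 0.000251 + 0.00000211 + 0.0000951 + 0.0000320 = 3.8021e-04 /h
MTBF = 1 / λ_sys = 2630 h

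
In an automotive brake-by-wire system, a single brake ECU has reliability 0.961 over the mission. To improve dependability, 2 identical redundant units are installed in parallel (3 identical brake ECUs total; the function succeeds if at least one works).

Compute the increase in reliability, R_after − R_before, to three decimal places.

R_before = 0.961
R_after = 1 − (1 − 0.961)^3 = 1.000
ΔR = 1.000 − 0.961 = 0.039

0.039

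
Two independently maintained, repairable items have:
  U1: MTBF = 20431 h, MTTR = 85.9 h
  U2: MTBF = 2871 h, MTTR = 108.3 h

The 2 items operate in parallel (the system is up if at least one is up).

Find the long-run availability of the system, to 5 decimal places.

A(U1) = MTBF/(MTBF+MTTR) = 20431/(20431+85.9) = 0.995813
A(U2) = MTBF/(MTBF+MTTR) = 2871/(2871+108.3) = 0.963649
Parallel availability: 1 − (1 − 0.995813)(1 − 0.963649) = 0.99985

0.99985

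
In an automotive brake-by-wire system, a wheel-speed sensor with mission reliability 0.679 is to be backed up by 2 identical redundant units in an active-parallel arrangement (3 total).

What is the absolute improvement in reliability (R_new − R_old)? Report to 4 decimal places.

R_before = 0.679
R_after = 1 − (1 − 0.679)^3 = 0.9669
ΔR = 0.9669 − 0.679 = 0.2879

0.2879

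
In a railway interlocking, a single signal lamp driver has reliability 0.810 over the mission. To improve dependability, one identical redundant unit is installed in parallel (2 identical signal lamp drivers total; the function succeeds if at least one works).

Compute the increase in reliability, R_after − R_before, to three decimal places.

0.154

R_before = 0.810
R_after = 1 − (1 − 0.810)^2 = 0.964
ΔR = 0.964 − 0.810 = 0.154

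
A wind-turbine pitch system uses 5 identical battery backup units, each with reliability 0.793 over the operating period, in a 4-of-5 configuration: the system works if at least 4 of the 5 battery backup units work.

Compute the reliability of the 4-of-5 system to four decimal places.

0.7229

R = Σ_{i=4}^{5} C(5,i) p^i (1−p)^{5−i} with p = 0.793
C(5,4)·0.793^4·0.207^1 = 0.409292
C(5,5)·0.793^5·0.207^0 = 0.313593
Sum = 0.7229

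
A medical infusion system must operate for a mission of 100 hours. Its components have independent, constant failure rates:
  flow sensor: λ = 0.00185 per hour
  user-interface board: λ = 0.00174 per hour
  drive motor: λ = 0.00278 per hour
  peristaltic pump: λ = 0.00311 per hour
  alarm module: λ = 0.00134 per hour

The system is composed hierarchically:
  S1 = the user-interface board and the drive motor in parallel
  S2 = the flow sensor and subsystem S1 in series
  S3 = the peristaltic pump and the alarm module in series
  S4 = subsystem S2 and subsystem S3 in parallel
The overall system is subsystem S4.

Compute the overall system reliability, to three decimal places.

0.928

R(flow sensor) = exp(−0.00185 × 100) = 0.83110
R(user-interface board) = exp(−0.00174 × 100) = 0.84030
R(drive motor) = exp(−0.00278 × 100) = 0.75730
R(peristaltic pump) = exp(−0.00311 × 100) = 0.73271
R(alarm module) = exp(−0.00134 × 100) = 0.87459
Parallel (user-interface board and drive motor): 1 − (1 − 0.84030)(1 − 0.75730) = 0.96124
Series (flow sensor and [0.96124]): 0.83110 × 0.96124 = 0.79889
Series (peristaltic pump and alarm module): 0.73271 × 0.87459 = 0.64082
Parallel ([0.79889] and [0.64082]): 1 − (1 − 0.79889)(1 − 0.64082) = 0.928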